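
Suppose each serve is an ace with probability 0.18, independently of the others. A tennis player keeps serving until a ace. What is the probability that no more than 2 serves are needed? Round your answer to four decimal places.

0.3276

Y = number of serves to the first success; geometric, p = 0.18.
P(Y ≤ 2) = 1 − (1−p)^2 = 1 − 0.672400 = 0.327600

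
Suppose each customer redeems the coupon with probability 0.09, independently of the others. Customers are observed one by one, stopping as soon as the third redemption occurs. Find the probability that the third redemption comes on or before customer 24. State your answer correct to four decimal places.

Finishing within 24 customers ⇔ at least 3 successes in the first 24. With X ~ Binomial(24, 0.09), P(Y ≤ 24) = 1 − P(X ≤ 2).
  k=0: C(24,0)·0.09^0·0.91^24 = 0.103990
  k=1: C(24,1)·0.09^1·0.91^23 = 0.246834
  k=2: C(24,2)·0.09^2·0.91^22 = 0.280740
1 − 0.631565 = 0.368435

0.3684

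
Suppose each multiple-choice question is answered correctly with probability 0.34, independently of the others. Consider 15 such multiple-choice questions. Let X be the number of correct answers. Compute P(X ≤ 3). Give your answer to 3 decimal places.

X ~ Binomial(15, 0.34); P(X ≤ 3) = Σ C(15,k) p^k (1−p)^(15−k) over k:
  k=0: C(15,0)·0.34^0·0.66^15 = 0.00196
  k=1: C(15,1)·0.34^1·0.66^14 = 0.01518
  k=2: C(15,2)·0.34^2·0.66^13 = 0.05473
  k=3: C(15,3)·0.34^3·0.66^12 = 0.12217
Total = 0.19404

0.194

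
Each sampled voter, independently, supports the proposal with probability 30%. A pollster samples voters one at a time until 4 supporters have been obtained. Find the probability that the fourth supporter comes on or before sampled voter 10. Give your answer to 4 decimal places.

Finishing within 10 sampled voters ⇔ at least 4 successes in the first 10. With X ~ Binomial(10, 0.30), P(Y ≤ 10) = 1 − P(X ≤ 3).
  k=0: C(10,0)·0.30^0·0.70^10 = 0.028248
  k=1: C(10,1)·0.30^1·0.70^9 = 0.121061
  k=2: C(10,2)·0.30^2·0.70^8 = 0.233474
  k=3: C(10,3)·0.30^3·0.70^7 = 0.266828
1 − 0.649611 = 0.350389

0.3504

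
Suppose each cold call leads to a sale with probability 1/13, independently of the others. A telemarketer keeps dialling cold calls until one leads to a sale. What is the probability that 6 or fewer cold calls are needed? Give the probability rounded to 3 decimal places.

0.381

Y = number of cold calls to the first success; geometric, p = 0.076923.
P(Y ≤ 6) = 1 − (1−p)^6 = 1 − 0.61862 = 0.38138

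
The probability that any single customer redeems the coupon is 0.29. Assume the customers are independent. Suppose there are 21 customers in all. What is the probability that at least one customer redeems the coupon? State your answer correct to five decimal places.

0.99925

P(at least one) = 1 − P(none) = 1 − (1 − 0.29)^21
= 1 − 0.0007524 = 0.9992476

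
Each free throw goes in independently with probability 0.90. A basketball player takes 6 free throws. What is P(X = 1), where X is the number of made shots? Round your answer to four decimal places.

0.0001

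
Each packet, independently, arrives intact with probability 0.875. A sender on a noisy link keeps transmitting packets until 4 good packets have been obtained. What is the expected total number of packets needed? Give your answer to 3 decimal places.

4.571

Y = total packets until the fourth success; negative binomial with r=4, p=0.875.
E[Y] = r / p = 4 / 0.875 = 4.57143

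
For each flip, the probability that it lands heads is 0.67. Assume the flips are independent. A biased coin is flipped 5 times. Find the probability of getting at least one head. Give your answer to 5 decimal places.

P(at least one) = 1 − P(none) = 1 − (1 − 0.67)^5
= 1 − 0.0039135 = 0.9960865

0.99609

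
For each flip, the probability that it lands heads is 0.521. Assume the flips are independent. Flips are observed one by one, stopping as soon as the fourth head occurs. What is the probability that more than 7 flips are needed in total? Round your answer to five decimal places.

Needing more than 7 flips ⇔ fewer than 4 successes in the first 7. With X ~ Binomial(7, 0.521), P(Y > 7) = P(X ≤ 3).
  k=0: C(7,0)·0.521^0·0.479^7 = 0.0057856
  k=1: C(7,1)·0.521^1·0.479^6 = 0.0440503
  k=2: C(7,2)·0.521^2·0.479^5 = 0.1437382
  k=3: C(7,3)·0.521^3·0.479^4 = 0.2605693
P(X ≤ 3) = 0.4541434

0.45414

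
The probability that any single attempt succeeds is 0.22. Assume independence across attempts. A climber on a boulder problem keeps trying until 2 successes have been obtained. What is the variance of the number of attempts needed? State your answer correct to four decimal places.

32.2314

Y = total attempts until the second success; negative binomial with r=2, p=0.22.
Var(Y) = r(1−p)/p² = 2·0.78 / 0.22² = 32.231405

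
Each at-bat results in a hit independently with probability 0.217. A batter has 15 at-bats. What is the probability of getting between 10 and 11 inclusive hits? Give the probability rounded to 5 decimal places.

0.00023

X ~ Binomial(15, 0.217); P(10 ≤ X ≤ 11) = Σ C(15,k) p^k (1−p)^(15−k) over k:
  k=10: C(15,10)·0.217^10·0.783^5 = 0.0002046
  k=11: C(15,11)·0.217^11·0.783^4 = 0.0000258
Total = 0.0002304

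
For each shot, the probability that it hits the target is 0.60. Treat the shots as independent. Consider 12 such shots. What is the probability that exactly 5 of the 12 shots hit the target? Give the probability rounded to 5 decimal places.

0.10090

X ~ Binomial(n=12, p=0.60).
P(X=5) = C(12,5) · p^5 · (1−p)^7
= 792 · 0.07776 · 0.0016384 = 0.1009024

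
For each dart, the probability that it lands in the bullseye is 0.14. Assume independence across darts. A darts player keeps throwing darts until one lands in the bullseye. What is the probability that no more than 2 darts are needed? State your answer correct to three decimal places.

0.260

Y = number of darts to the first success; geometric, p = 0.14.
P(Y ≤ 2) = 1 − (1−p)^2 = 1 − 0.73960 = 0.26040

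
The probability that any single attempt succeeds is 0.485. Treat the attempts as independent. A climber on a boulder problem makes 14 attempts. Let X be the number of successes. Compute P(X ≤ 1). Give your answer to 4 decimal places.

0.0013

X ~ Binomial(14, 0.485); P(X ≤ 1) = Σ C(14,k) p^k (1−p)^(14−k) over k:
  k=0: C(14,0)·0.485^0·0.515^14 = 0.000092
  k=1: C(14,1)·0.485^1·0.515^13 = 0.001217
Total = 0.001310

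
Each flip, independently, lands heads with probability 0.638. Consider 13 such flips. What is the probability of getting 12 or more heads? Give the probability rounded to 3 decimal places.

X ~ Binomial(13, 0.638); P(X ≥ 12) = Σ C(13,k) p^k (1−p)^(13−k) over k:
  k=12: C(13,12)·0.638^12·0.362^1 = 0.02140
  k=13: C(13,13)·0.638^13·0.362^0 = 0.00290
Total = 0.02431

0.024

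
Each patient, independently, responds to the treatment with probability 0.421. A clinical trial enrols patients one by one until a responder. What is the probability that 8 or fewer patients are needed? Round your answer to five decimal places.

Y = number of patients to the first success; geometric, p = 0.421.
P(Y ≤ 8) = 1 − (1−p)^8 = 1 − 0.0126307 = 0.9873693

0.98737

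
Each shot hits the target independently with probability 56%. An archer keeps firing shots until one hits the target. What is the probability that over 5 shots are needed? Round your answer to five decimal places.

0.01649

Y = number of shots to the first success; geometric, p = 0.56.
P(Y > 5) = P(first 5 all fail) = (1−p)^5 = 0.0164916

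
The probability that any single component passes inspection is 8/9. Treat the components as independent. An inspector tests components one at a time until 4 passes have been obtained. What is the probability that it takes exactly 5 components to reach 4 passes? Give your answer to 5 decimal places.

Y = trial on which the fourth success occurs; negative binomial, r=4, p=0.888889.
P(Y=5) = C(4,3) · p^4 · (1−p)^1
= 4 · 0.6243 · 0.11111 = 0.2774645

0.27746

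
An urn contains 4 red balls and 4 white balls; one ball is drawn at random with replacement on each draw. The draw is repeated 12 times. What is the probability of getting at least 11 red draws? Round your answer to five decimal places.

X ~ Binomial(12, 0.50); P(X ≥ 11) = Σ C(12,k) p^k (1−p)^(12−k) over k:
  k=11: C(12,11)·0.50^11·0.50^1 = 0.0029297
  k=12: C(12,12)·0.50^12·0.50^0 = 0.0002441
Total = 0.0031738

0.00317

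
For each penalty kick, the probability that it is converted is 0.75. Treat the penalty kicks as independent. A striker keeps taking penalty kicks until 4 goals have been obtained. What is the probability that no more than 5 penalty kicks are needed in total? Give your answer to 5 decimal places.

0.63281

Finishing within 5 penalty kicks ⇔ at least 4 successes in the first 5. With X ~ Binomial(5, 0.75), P(Y ≤ 5) = 1 − P(X ≤ 3).
  k=0: C(5,0)·0.75^0·0.25^5 = 0.0009766
  k=1: C(5,1)·0.75^1·0.25^4 = 0.0146484
  k=2: C(5,2)·0.75^2·0.25^3 = 0.0878906
  k=3: C(5,3)·0.75^3·0.25^2 = 0.2636719
1 − 0.3671875 = 0.6328125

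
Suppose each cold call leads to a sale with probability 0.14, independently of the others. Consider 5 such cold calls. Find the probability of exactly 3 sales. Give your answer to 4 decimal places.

X ~ Binomial(n=5, p=0.14).
P(X=3) = C(5,3) · p^3 · (1−p)^2
= 10 · 0.002744 · 0.7396 = 0.020295

0.0203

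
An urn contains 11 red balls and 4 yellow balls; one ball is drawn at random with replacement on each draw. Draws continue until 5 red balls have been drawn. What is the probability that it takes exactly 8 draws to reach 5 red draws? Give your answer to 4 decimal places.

0.1408

Y = trial on which the fifth success occurs; negative binomial, r=5, p=0.733333.
P(Y=8) = C(7,4) · p^5 · (1−p)^3
= 35 · 0.21208 · 0.018963 = 0.140761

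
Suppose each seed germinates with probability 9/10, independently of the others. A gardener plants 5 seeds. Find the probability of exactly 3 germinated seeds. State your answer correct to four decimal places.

0.0729

X ~ Binomial(n=5, p=0.90).
P(X=3) = C(5,3) · p^3 · (1−p)^2
= 10 · 0.729 · 0.01 = 0.072900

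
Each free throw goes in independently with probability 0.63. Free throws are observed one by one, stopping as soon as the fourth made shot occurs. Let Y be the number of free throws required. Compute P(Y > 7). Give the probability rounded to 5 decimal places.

0.23408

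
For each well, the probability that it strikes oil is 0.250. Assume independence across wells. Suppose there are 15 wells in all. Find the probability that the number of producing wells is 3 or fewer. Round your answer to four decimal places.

X ~ Binomial(15, 0.25); P(X ≤ 3) = Σ C(15,k) p^k (1−p)^(15−k) over k:
  k=0: C(15,0)·0.25^0·0.75^15 = 0.013363
  k=1: C(15,1)·0.25^1·0.75^14 = 0.066817
  k=2: C(15,2)·0.25^2·0.75^13 = 0.155907
  k=3: C(15,3)·0.25^3·0.75^12 = 0.225199
Total = 0.461287

0.4613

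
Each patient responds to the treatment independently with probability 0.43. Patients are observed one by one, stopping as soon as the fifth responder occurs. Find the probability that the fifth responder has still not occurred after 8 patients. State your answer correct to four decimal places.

Needing more than 8 patients ⇔ fewer than 5 successes in the first 8. With X ~ Binomial(8, 0.43), P(Y > 8) = P(X ≤ 4).
  k=0: C(8,0)·0.43^0·0.57^8 = 0.011143
  k=1: C(8,1)·0.43^1·0.57^7 = 0.067248
  k=2: C(8,2)·0.43^2·0.57^6 = 0.177560
  k=3: C(8,3)·0.43^3·0.57^5 = 0.267897
  k=4: C(8,4)·0.43^4·0.57^4 = 0.252622
P(X ≤ 4) = 0.776470

0.7765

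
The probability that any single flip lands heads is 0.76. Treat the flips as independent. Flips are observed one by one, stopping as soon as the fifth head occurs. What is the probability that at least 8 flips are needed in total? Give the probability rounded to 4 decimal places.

0.2231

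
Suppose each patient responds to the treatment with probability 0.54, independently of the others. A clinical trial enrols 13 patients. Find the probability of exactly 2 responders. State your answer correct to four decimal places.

0.0044

X ~ Binomial(n=13, p=0.54).
P(X=2) = C(13,2) · p^2 · (1−p)^11
= 78 · 0.2916 · 0.00019514 = 0.004438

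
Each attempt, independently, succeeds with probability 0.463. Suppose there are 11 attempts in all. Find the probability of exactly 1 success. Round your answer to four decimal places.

X ~ Binomial(n=11, p=0.463).
P(X=1) = C(11,1) · p^1 · (1−p)^10
= 11 · 0.463 · 0.0019941 = 0.010156

0.0102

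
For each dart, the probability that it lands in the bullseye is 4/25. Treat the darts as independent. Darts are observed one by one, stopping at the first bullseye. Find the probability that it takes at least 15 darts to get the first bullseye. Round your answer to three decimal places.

0.087

Y = number of darts to the first success; geometric, p = 0.16.
P(Y > 14) = P(first 14 all fail) = (1−p)^14 = 0.08708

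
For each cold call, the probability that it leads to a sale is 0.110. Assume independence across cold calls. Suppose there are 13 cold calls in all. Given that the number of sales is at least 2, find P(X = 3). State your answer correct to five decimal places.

0.27799

X ~ Binomial(13, 0.11). Want P(X=3 | X≥2) = P(X=3) / P(X≥2).
P(X=3) = C(13,3)·0.11^3·0.89^10 = 0.1186982
P(X≥2) = 1 − 0.2198215 − 0.3531963 = 0.4269823
Ratio = 0.1186982 / 0.4269823 = 0.2779933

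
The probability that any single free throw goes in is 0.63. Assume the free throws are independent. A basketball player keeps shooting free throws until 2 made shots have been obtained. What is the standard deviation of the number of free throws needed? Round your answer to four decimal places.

Y = total free throws until the second success; negative binomial with r=2, p=0.63.
SD(Y) = √[r(1−p)/p²] = √(1.864449) = 1.365448

1.3654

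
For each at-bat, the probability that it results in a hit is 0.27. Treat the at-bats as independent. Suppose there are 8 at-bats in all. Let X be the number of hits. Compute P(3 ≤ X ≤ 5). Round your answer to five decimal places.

0.36541

X ~ Binomial(8, 0.27); P(3 ≤ X ≤ 5) = Σ C(8,k) p^k (1−p)^(8−k) over k:
  k=3: C(8,3)·0.27^3·0.73^5 = 0.2285039
  k=4: C(8,4)·0.27^4·0.73^4 = 0.1056439
  k=5: C(8,5)·0.27^5·0.73^3 = 0.0312590
Total = 0.3654069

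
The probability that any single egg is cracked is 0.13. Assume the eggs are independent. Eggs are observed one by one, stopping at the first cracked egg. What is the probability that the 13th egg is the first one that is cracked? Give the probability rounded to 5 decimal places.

Geometric (trials to first success), p = 0.13.
P(Y = 13) = (1−p)^12 · p = 0.18803 · 0.13 = 0.0244441

0.02444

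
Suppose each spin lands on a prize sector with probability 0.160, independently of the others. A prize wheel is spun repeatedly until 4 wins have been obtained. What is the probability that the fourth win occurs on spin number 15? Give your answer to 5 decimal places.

0.03505

Y = trial on which the fourth success occurs; negative binomial, r=4, p=0.16.
P(Y=15) = C(14,3) · p^4 · (1−p)^11
= 364 · 0.00065536 · 0.14692 = 0.0350472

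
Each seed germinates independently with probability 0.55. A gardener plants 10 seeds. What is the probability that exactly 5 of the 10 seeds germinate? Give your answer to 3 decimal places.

0.234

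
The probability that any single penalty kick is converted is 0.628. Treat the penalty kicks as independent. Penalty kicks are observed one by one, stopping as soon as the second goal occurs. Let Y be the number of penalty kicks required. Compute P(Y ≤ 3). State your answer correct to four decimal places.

0.6878

Finishing within 3 penalty kicks ⇔ at least 2 successes in the first 3. With X ~ Binomial(3, 0.628), P(Y ≤ 3) = 1 − P(X ≤ 1).
  k=0: C(3,0)·0.628^0·0.372^3 = 0.051479
  k=1: C(3,1)·0.628^1·0.372^2 = 0.260715
1 − 0.312194 = 0.687806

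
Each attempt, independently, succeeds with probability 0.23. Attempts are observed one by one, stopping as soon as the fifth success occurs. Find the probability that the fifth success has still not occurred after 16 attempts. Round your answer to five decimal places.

Needing more than 16 attempts ⇔ fewer than 5 successes in the first 16. With X ~ Binomial(16, 0.23), P(Y > 16) = P(X ≤ 4).
  k=0: C(16,0)·0.23^0·0.77^16 = 0.0152704
  k=1: C(16,1)·0.23^1·0.77^15 = 0.0729808
  k=2: C(16,2)·0.23^2·0.77^14 = 0.1634960
  k=3: C(16,3)·0.23^3·0.77^13 = 0.2279035
  k=4: C(16,4)·0.23^4·0.77^12 = 0.2212440
P(X ≤ 4) = 0.7008947

0.70089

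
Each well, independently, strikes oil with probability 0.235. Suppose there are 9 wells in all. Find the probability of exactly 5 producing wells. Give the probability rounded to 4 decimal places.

X ~ Binomial(n=9, p=0.235).
P(X=5) = C(9,5) · p^5 · (1−p)^4
= 126 · 0.0007167 · 0.34249 = 0.030928

0.0309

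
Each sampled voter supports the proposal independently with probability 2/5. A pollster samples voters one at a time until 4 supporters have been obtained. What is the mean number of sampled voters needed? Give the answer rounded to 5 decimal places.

10.00000

Y = total sampled voters until the fourth success; negative binomial with r=4, p=0.40.
E[Y] = r / p = 4 / 0.40 = 10.0000000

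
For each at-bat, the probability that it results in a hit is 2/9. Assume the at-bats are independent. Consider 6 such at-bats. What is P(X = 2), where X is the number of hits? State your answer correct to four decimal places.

0.2711

X ~ Binomial(n=6, p=0.222222).
P(X=2) = C(6,2) · p^2 · (1−p)^4
= 15 · 0.049383 · 0.36595 = 0.271074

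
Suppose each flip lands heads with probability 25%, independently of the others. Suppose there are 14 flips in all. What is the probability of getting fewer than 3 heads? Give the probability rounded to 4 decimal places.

X ~ Binomial(14, 0.25); P(X ≤ 2) = Σ C(14,k) p^k (1−p)^(14−k) over k:
  k=0: C(14,0)·0.25^0·0.75^14 = 0.017818
  k=1: C(14,1)·0.25^1·0.75^13 = 0.083150
  k=2: C(14,2)·0.25^2·0.75^12 = 0.180159
Total = 0.281128

0.2811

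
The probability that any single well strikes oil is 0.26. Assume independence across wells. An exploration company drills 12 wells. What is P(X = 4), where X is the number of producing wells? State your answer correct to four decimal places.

X ~ Binomial(n=12, p=0.26).
P(X=4) = C(12,4) · p^4 · (1−p)^8
= 495 · 0.0045698 · 0.089919 = 0.203401

0.2034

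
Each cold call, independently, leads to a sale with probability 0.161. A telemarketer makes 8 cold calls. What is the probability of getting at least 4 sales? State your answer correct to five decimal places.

X ~ Binomial(8, 0.161); P(X ≥ 4) = Σ C(8,k) p^k (1−p)^(8−k) over k:
  k=4: C(8,4)·0.161^4·0.839^4 = 0.0233050
  k=5: C(8,5)·0.161^5·0.839^3 = 0.0035777
  k=6: C(8,6)·0.161^6·0.839^2 = 0.0003433
  k=7: C(8,7)·0.161^7·0.839^1 = 0.0000188
  k=8: C(8,8)·0.161^8·0.839^0 = 0.0000005
Total = 0.0272453

0.02725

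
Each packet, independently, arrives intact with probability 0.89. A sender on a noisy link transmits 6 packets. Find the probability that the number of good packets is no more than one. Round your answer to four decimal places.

X ~ Binomial(6, 0.89); P(X ≤ 1) = Σ C(6,k) p^k (1−p)^(6−k) over k:
  k=0: C(6,0)·0.89^0·0.11^6 = 0.000002
  k=1: C(6,1)·0.89^1·0.11^5 = 0.000086
Total = 0.000088

0.0001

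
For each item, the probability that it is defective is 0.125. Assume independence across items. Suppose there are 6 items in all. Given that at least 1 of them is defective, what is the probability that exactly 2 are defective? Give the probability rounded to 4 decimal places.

X ~ Binomial(6, 0.125). Want P(X=2 | X≥1) = P(X=2) / P(X≥1).
P(X=2) = C(6,2)·0.125^2·0.875^4 = 0.137386
P(X≥1) = 1 − 0.448795 = 0.551205
Ratio = 0.137386 / 0.551205 = 0.249247

0.2492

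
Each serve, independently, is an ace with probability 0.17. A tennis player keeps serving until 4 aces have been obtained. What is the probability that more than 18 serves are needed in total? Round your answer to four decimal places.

Needing more than 18 serves ⇔ fewer than 4 successes in the first 18. With X ~ Binomial(18, 0.17), P(Y > 18) = P(X ≤ 3).
  k=0: C(18,0)·0.17^0·0.83^18 = 0.034947
  k=1: C(18,1)·0.17^1·0.83^17 = 0.128839
  k=2: C(18,2)·0.17^2·0.83^16 = 0.224305
  k=3: C(18,3)·0.17^3·0.83^15 = 0.245024
P(X ≤ 3) = 0.633115

0.6331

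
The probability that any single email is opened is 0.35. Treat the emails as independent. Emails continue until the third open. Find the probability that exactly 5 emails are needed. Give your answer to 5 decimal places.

Y = trial on which the third success occurs; negative binomial, r=3, p=0.35.
P(Y=5) = C(4,2) · p^3 · (1−p)^2
= 6 · 0.042875 · 0.4225 = 0.1086881

0.10869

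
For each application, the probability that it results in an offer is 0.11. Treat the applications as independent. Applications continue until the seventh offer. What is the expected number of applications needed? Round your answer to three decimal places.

63.636

Y = total applications until the seventh success; negative binomial with r=7, p=0.11.
E[Y] = r / p = 7 / 0.11 = 63.63636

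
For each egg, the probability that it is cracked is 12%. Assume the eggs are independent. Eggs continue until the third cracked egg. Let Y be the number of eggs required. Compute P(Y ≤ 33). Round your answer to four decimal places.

Finishing within 33 eggs ⇔ at least 3 successes in the first 33. With X ~ Binomial(33, 0.12), P(Y ≤ 33) = 1 − P(X ≤ 2).
  k=0: C(33,0)·0.12^0·0.88^33 = 0.014721
  k=1: C(33,1)·0.12^1·0.88^32 = 0.066243
  k=2: C(33,2)·0.12^2·0.88^31 = 0.144530
1 − 0.225494 = 0.774506

0.7745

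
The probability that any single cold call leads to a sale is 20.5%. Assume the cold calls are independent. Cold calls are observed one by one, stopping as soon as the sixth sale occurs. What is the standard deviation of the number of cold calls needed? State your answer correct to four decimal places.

Y = total cold calls until the sixth success; negative binomial with r=6, p=0.205.
SD(Y) = √[r(1−p)/p²] = √(113.503867) = 10.653819

10.6538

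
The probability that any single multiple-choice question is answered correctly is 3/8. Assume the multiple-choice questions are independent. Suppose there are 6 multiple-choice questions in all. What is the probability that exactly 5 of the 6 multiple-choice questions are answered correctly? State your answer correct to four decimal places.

0.0278

X ~ Binomial(n=6, p=0.375).
P(X=5) = C(6,5) · p^5 · (1−p)^1
= 6 · 0.0074158 · 0.625 = 0.027809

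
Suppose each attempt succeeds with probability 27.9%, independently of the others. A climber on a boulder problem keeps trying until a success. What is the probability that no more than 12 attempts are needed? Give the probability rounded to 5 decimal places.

0.98027

Y = number of attempts to the first success; geometric, p = 0.279.
P(Y ≤ 12) = 1 − (1−p)^12 = 1 − 0.0197344 = 0.9802656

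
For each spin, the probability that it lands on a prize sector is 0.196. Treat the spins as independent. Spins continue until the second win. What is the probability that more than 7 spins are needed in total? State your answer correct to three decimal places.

0.588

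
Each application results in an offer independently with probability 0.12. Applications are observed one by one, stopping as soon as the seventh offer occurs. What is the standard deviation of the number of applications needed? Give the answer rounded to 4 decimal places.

Y = total applications until the seventh success; negative binomial with r=7, p=0.12.
SD(Y) = √[r(1−p)/p²] = √(427.777778) = 20.682789

20.6828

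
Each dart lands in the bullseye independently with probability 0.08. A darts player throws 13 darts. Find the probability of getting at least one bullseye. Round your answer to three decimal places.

0.662

P(at least one) = 1 − P(none) = 1 − (1 − 0.08)^13
= 1 − 0.33825 = 0.66175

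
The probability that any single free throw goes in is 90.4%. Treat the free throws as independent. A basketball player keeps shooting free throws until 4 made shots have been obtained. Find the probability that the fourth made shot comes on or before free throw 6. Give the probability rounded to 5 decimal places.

0.98584

Finishing within 6 free throws ⇔ at least 4 successes in the first 6. With X ~ Binomial(6, 0.904), P(Y ≤ 6) = 1 − P(X ≤ 3).
  k=0: C(6,0)·0.904^0·0.096^6 = 0.0000008
  k=1: C(6,1)·0.904^1·0.096^5 = 0.0000442
  k=2: C(6,2)·0.904^2·0.096^4 = 0.0010411
  k=3: C(6,3)·0.904^3·0.096^3 = 0.0130722
1 − 0.0141584 = 0.9858416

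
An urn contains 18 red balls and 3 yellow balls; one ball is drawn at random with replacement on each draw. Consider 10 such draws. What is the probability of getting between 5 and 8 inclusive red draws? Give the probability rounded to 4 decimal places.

X ~ Binomial(10, 0.857143); P(5 ≤ X ≤ 8) = Σ C(10,k) p^k (1−p)^(10−k) over k:
  k=5: C(10,5)·0.857143^5·0.142857^5 = 0.006937
  k=6: C(10,6)·0.857143^6·0.142857^4 = 0.034685
  k=7: C(10,7)·0.857143^7·0.142857^3 = 0.118921
  k=8: C(10,8)·0.857143^8·0.142857^2 = 0.267573
Total = 0.428117

0.4281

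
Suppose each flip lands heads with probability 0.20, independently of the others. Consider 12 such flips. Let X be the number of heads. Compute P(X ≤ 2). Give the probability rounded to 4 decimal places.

X ~ Binomial(12, 0.20); P(X ≤ 2) = Σ C(12,k) p^k (1−p)^(12−k) over k:
  k=0: C(12,0)·0.20^0·0.80^12 = 0.068719
  k=1: C(12,1)·0.20^1·0.80^11 = 0.206158
  k=2: C(12,2)·0.20^2·0.80^10 = 0.283468
Total = 0.558346

0.5583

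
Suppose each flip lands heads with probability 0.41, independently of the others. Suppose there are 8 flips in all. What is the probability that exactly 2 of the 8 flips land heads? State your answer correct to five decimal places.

X ~ Binomial(n=8, p=0.41).
P(X=2) = C(8,2) · p^2 · (1−p)^6
= 28 · 0.1681 · 0.042181 = 0.1985353

0.19854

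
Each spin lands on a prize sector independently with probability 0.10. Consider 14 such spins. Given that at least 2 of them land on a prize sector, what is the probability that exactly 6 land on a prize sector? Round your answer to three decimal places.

X ~ Binomial(14, 0.10). Want P(X=6 | X≥2) = P(X=6) / P(X≥2).
P(X=6) = C(14,6)·0.10^6·0.90^8 = 0.00129
P(X≥2) = 1 − 0.22877 − 0.35586 = 0.41537
Ratio = 0.00129 / 0.41537 = 0.00311

0.003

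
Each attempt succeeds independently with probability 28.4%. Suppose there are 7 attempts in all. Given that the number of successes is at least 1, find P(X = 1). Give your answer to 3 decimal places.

X ~ Binomial(7, 0.284). Want P(X=1 | X≥1) = P(X=1) / P(X≥1).
P(X=1) = C(7,1)·0.284^1·0.716^6 = 0.26785
P(X≥1) = 1 − 0.09647 = 0.90353
Ratio = 0.26785 / 0.90353 = 0.29645

0.296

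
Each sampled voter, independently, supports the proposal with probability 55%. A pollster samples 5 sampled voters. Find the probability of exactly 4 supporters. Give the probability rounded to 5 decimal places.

X ~ Binomial(n=5, p=0.55).
P(X=4) = C(5,4) · p^4 · (1−p)^1
= 5 · 0.091506 · 0.45 = 0.2058891

0.20589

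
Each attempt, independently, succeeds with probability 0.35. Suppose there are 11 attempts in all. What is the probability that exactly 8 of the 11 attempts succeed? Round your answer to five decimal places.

0.01020

X ~ Binomial(n=11, p=0.35).
P(X=8) = C(11,8) · p^8 · (1−p)^3
= 165 · 0.00022519 · 0.27463 = 0.0102040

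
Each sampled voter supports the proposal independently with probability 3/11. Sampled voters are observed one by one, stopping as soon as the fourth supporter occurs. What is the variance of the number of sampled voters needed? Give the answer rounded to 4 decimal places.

Y = total sampled voters until the fourth success; negative binomial with r=4, p=0.272727.
Var(Y) = r(1−p)/p² = 4·0.727273 / 0.272727² = 39.111111

39.1111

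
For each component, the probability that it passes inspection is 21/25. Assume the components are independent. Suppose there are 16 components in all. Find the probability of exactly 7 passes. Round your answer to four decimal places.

0.0002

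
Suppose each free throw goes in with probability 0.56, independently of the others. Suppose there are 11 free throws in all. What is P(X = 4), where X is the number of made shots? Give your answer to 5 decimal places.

0.10362

X ~ Binomial(n=11, p=0.56).
P(X=4) = C(11,4) · p^4 · (1−p)^7
= 330 · 0.098345 · 0.0031928 = 0.1036179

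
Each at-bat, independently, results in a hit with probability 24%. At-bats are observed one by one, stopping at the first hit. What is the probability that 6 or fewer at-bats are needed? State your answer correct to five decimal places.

0.80730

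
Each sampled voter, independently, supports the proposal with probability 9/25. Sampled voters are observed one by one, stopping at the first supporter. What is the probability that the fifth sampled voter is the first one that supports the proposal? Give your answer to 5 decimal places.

Geometric (trials to first success), p = 0.36.
P(Y = 5) = (1−p)^4 · p = 0.16777 · 0.36 = 0.0603980

0.06040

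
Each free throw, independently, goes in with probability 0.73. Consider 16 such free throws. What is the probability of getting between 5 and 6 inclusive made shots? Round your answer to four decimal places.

0.0030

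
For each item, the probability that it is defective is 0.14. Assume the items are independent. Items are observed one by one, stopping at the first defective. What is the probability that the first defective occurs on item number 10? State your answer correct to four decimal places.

0.0360

Geometric (trials to first success), p = 0.14.
P(Y = 10) = (1−p)^9 · p = 0.25733 · 0.14 = 0.036026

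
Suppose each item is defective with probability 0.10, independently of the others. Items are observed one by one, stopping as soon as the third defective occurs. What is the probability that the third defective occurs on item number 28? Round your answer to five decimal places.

0.02520

Y = trial on which the third success occurs; negative binomial, r=3, p=0.10.
P(Y=28) = C(27,2) · p^3 · (1−p)^25
= 351 · 0.001 · 0.07179 = 0.0251982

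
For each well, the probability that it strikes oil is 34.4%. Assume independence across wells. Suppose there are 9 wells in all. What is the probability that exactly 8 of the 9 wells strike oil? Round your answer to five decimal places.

X ~ Binomial(n=9, p=0.344).
P(X=8) = C(9,8) · p^8 · (1−p)^1
= 9 · 0.0001961 · 0.656 = 0.0011577

0.00116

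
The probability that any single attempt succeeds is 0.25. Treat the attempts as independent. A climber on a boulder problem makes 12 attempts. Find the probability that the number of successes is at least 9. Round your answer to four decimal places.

X ~ Binomial(12, 0.25); P(X ≥ 9) = Σ C(12,k) p^k (1−p)^(12−k) over k:
  k=9: C(12,9)·0.25^9·0.75^3 = 0.000354
  k=10: C(12,10)·0.25^10·0.75^2 = 0.000035
  k=11: C(12,11)·0.25^11·0.75^1 = 0.000002
  k=12: C(12,12)·0.25^12·0.75^0 = 0.000000
Total = 0.000392

0.0004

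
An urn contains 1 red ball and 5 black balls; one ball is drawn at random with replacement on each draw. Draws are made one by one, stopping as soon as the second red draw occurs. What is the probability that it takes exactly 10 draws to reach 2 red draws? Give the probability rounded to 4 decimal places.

Y = trial on which the second success occurs; negative binomial, r=2, p=0.166667.
P(Y=10) = C(9,1) · p^2 · (1−p)^8
= 9 · 0.027778 · 0.23257 = 0.058142

0.0581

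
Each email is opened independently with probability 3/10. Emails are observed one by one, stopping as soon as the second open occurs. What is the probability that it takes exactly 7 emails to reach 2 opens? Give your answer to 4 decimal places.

0.0908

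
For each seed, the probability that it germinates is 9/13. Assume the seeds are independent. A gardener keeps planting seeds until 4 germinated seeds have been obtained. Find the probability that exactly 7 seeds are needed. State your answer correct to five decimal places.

Y = trial on which the fourth success occurs; negative binomial, r=4, p=0.692308.
P(Y=7) = C(6,3) · p^4 · (1−p)^3
= 20 · 0.22972 · 0.029131 = 0.1338371

0.13384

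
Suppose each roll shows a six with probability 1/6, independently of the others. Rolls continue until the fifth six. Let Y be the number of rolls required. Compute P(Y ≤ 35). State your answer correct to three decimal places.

Finishing within 35 rolls ⇔ at least 5 successes in the first 35. With X ~ Binomial(35, 0.166667), P(Y ≤ 35) = 1 − P(X ≤ 4).
  k=0: C(35,0)·0.166667^0·0.833333^35 = 0.00169
  k=1: C(35,1)·0.166667^1·0.833333^34 = 0.01185
  k=2: C(35,2)·0.166667^2·0.833333^33 = 0.04029
  k=3: C(35,3)·0.166667^3·0.833333^32 = 0.08865
  k=4: C(35,4)·0.166667^4·0.833333^31 = 0.14183
1 − 0.28432 = 0.71568

0.716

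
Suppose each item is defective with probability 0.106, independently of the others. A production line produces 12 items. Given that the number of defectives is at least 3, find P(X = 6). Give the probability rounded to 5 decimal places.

0.00528

X ~ Binomial(12, 0.106). Want P(X=6 | X≥3) = P(X=6) / P(X≥3).
P(X=6) = C(12,6)·0.106^6·0.894^6 = 0.0006692
P(X≥3) = 1 − 0.2606455 − 0.3708513 − 0.2418415 = 0.1266617
Ratio = 0.0006692 / 0.1266617 = 0.0052831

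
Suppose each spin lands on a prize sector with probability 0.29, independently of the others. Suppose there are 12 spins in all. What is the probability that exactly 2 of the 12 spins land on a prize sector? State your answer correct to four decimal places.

0.1807

X ~ Binomial(n=12, p=0.29).
P(X=2) = C(12,2) · p^2 · (1−p)^10
= 66 · 0.0841 · 0.032552 = 0.180686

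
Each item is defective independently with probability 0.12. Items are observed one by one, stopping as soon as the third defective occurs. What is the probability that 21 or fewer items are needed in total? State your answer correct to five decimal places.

Finishing within 21 items ⇔ at least 3 successes in the first 21. With X ~ Binomial(21, 0.12), P(Y ≤ 21) = 1 − P(X ≤ 2).
  k=0: C(21,0)·0.12^0·0.88^21 = 0.0682553
  k=1: C(21,1)·0.12^1·0.88^20 = 0.1954582
  k=2: C(21,2)·0.12^2·0.88^19 = 0.2665340
1 − 0.5302475 = 0.4697525

0.46975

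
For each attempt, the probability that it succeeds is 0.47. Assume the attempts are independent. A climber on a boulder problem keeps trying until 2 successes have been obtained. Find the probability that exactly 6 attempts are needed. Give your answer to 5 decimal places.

0.08715

Y = trial on which the second success occurs; negative binomial, r=2, p=0.47.
P(Y=6) = C(5,1) · p^2 · (1−p)^4
= 5 · 0.2209 · 0.078905 = 0.0871504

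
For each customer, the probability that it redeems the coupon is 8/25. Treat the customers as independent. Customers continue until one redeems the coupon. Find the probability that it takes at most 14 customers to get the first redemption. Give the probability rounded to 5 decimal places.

0.99548

Y = number of customers to the first success; geometric, p = 0.32.
P(Y ≤ 14) = 1 − (1−p)^14 = 1 − 0.0045199 = 0.9954801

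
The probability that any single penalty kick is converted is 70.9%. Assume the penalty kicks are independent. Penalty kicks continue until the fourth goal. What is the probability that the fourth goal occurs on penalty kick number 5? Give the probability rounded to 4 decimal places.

Y = trial on which the fourth success occurs; negative binomial, r=4, p=0.709.
P(Y=5) = C(4,3) · p^4 · (1−p)^1
= 4 · 0.25269 · 0.291 = 0.294129

0.2941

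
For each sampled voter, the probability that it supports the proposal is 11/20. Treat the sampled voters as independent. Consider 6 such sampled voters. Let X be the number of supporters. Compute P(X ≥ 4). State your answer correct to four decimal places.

0.4415

X ~ Binomial(6, 0.55); P(X ≥ 4) = Σ C(6,k) p^k (1−p)^(6−k) over k:
  k=4: C(6,4)·0.55^4·0.45^2 = 0.277950
  k=5: C(6,5)·0.55^5·0.45^1 = 0.135887
  k=6: C(6,6)·0.55^6·0.45^0 = 0.027681
Total = 0.441518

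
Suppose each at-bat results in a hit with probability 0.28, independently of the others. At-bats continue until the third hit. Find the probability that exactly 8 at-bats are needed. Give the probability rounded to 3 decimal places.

0.089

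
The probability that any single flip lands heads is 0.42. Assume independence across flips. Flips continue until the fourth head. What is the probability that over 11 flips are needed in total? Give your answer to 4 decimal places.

Needing more than 11 flips ⇔ fewer than 4 successes in the first 11. With X ~ Binomial(11, 0.42), P(Y > 11) = P(X ≤ 3).
  k=0: C(11,0)·0.42^0·0.58^11 = 0.002499
  k=1: C(11,1)·0.42^1·0.58^10 = 0.019903
  k=2: C(11,2)·0.42^2·0.58^9 = 0.072063
  k=3: C(11,3)·0.42^3·0.58^8 = 0.156551
P(X ≤ 3) = 0.251016

0.2510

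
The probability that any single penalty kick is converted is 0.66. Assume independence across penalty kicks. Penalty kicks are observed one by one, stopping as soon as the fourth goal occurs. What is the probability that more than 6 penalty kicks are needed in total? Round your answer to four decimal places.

Needing more than 6 penalty kicks ⇔ fewer than 4 successes in the first 6. With X ~ Binomial(6, 0.66), P(Y > 6) = P(X ≤ 3).
  k=0: C(6,0)·0.66^0·0.34^6 = 0.001545
  k=1: C(6,1)·0.66^1·0.34^5 = 0.017992
  k=2: C(6,2)·0.66^2·0.34^4 = 0.087316
  k=3: C(6,3)·0.66^3·0.34^3 = 0.225995
P(X ≤ 3) = 0.332848

0.3328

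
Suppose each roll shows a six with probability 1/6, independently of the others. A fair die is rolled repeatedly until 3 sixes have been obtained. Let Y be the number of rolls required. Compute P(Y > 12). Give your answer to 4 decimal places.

0.6774

Needing more than 12 rolls ⇔ fewer than 3 successes in the first 12. With X ~ Binomial(12, 0.166667), P(Y > 12) = P(X ≤ 2).
  k=0: C(12,0)·0.166667^0·0.833333^12 = 0.112157
  k=1: C(12,1)·0.166667^1·0.833333^11 = 0.269176
  k=2: C(12,2)·0.166667^2·0.833333^10 = 0.296094
P(X ≤ 2) = 0.677426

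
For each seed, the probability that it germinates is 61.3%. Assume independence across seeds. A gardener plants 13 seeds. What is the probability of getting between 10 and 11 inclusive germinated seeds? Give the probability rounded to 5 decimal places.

0.17785

X ~ Binomial(13, 0.613); P(10 ≤ X ≤ 11) = Σ C(13,k) p^k (1−p)^(13−k) over k:
  k=10: C(13,10)·0.613^10·0.387^3 = 0.1241949
  k=11: C(13,11)·0.613^11·0.387^2 = 0.0536515
Total = 0.1778464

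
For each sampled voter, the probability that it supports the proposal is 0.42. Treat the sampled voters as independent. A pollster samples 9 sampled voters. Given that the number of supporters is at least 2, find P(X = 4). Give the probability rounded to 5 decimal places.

0.27256

X ~ Binomial(9, 0.42). Want P(X=4 | X≥2) = P(X=4) / P(X≥2).
P(X=4) = C(9,4)·0.42^4·0.58^5 = 0.2573402
P(X≥2) = 1 − 0.0074277 − 0.0484078 = 0.9441645
Ratio = 0.2573402 / 0.9441645 = 0.2725587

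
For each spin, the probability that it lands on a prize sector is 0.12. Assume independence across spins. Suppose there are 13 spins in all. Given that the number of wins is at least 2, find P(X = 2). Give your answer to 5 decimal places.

X ~ Binomial(13, 0.12). Want P(X=2 | X≥2) = P(X=2) / P(X≥2).
P(X=2) = C(13,2)·0.12^2·0.88^11 = 0.2752748
P(X≥2) = 1 − 0.1897906 − 0.3364470 = 0.4737624
Ratio = 0.2752748 / 0.4737624 = 0.5810398

0.58104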